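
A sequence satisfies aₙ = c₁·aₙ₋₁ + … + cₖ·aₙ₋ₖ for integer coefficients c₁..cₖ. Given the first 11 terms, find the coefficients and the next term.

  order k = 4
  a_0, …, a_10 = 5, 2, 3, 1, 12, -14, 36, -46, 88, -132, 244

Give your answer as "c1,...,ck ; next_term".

  a_4 = -2·1 + 0·3 + 2·2 + 2·5 = 12
  a_5 = -2·12 + 0·1 + 2·3 + 2·2 = -14
  a_6 = -2·-14 + 0·12 + 2·1 + 2·3 = 36
  a_7 = -2·36 + 0·-14 + 2·12 + 2·1 = -46
  a_8 = -2·-46 + 0·36 + 2·-14 + 2·12 = 88
  a_9 = -2·88 + 0·-46 + 2·36 + 2·-14 = -132
  a_10 = -2·-132 + 0·88 + 2·-46 + 2·36 = 244
  a_11 = -2·244 + 0·-132 + 2·88 + 2·-46 = -404

-2,0,2,2 ; -404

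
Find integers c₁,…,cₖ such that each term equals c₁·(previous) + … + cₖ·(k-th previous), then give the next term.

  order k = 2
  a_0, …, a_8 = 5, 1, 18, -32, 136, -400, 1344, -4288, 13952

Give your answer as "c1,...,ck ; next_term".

-2,4 ; -45056

  a_2 = -2·1 + 4·5 = 18
  a_3 = -2·18 + 4·1 = -32
  a_4 = -2·-32 + 4·18 = 136
  a_5 = -2·136 + 4·-32 = -400
  a_6 = -2·-400 + 4·136 = 1344
  a_7 = -2·1344 + 4·-400 = -4288
  a_8 = -2·-4288 + 4·1344 = 13952
  a_9 = -2·13952 + 4·-4288 = -45056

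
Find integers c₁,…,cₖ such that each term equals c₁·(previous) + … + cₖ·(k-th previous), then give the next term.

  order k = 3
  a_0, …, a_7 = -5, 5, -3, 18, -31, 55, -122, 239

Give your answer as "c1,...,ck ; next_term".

  a_3 = -1·-3 + 1·5 + -2·-5 = 18
  a_4 = -1·18 + 1·-3 + -2·5 = -31
  a_5 = -1·-31 + 1·18 + -2·-3 = 55
  a_6 = -1·55 + 1·-31 + -2·18 = -122
  a_7 = -1·-122 + 1·55 + -2·-31 = 239
  a_8 = -1·239 + 1·-122 + -2·55 = -471

-1,1,-2 ; -471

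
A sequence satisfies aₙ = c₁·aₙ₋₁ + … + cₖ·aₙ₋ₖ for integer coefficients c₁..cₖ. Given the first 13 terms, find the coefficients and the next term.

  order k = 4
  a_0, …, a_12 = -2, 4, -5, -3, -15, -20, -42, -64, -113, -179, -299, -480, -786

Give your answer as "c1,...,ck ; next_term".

  a_4 = 1·-3 + 2·-5 + -1·4 + -1·-2 = -15
  a_5 = 1·-15 + 2·-3 + -1·-5 + -1·4 = -20
  a_6 = 1·-20 + 2·-15 + -1·-3 + -1·-5 = -42
  a_7 = 1·-42 + 2·-20 + -1·-15 + -1·-3 = -64
  a_8 = 1·-64 + 2·-42 + -1·-20 + -1·-15 = -113
  a_9 = 1·-113 + 2·-64 + -1·-42 + -1·-20 = -179
  a_10 = 1·-179 + 2·-113 + -1·-64 + -1·-42 = -299
  a_11 = 1·-299 + 2·-179 + -1·-113 + -1·-64 = -480
  a_12 = 1·-480 + 2·-299 + -1·-179 + -1·-113 = -786
  a_13 = 1·-786 + 2·-480 + -1·-299 + -1·-179 = -1268

1,2,-1,-1 ; -1268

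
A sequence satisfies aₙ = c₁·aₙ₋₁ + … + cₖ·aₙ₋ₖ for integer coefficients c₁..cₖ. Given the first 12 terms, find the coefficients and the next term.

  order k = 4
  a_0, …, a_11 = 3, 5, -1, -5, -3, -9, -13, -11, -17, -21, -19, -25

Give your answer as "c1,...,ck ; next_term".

1,0,1,-1 ; -29

  a_4 = 1·-5 + 0·-1 + 1·5 + -1·3 = -3
  a_5 = 1·-3 + 0·-5 + 1·-1 + -1·5 = -9
  a_6 = 1·-9 + 0·-3 + 1·-5 + -1·-1 = -13
  a_7 = 1·-13 + 0·-9 + 1·-3 + -1·-5 = -11
  a_8 = 1·-11 + 0·-13 + 1·-9 + -1·-3 = -17
  a_9 = 1·-17 + 0·-11 + 1·-13 + -1·-9 = -21
  a_10 = 1·-21 + 0·-17 + 1·-11 + -1·-13 = -19
  a_11 = 1·-19 + 0·-21 + 1·-17 + -1·-11 = -25
  a_12 = 1·-25 + 0·-19 + 1·-21 + -1·-17 = -29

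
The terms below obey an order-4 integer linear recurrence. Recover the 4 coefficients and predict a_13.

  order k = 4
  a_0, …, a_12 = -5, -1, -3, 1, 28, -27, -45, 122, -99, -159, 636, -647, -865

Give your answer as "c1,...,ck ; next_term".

  a_4 = -1·1 + -3·-3 + 0·-1 + -4·-5 = 28
  a_5 = -1·28 + -3·1 + 0·-3 + -4·-1 = -27
  a_6 = -1·-27 + -3·28 + 0·1 + -4·-3 = -45
  a_7 = -1·-45 + -3·-27 + 0·28 + -4·1 = 122
  a_8 = -1·122 + -3·-45 + 0·-27 + -4·28 = -99
  a_9 = -1·-99 + -3·122 + 0·-45 + -4·-27 = -159
  a_10 = -1·-159 + -3·-99 + 0·122 + -4·-45 = 636
  a_11 = -1·636 + -3·-159 + 0·-99 + -4·122 = -647
  a_12 = -1·-647 + -3·636 + 0·-159 + -4·-99 = -865
  a_13 = -1·-865 + -3·-647 + 0·636 + -4·-159 = 3442

-1,-3,0,-4 ; 3442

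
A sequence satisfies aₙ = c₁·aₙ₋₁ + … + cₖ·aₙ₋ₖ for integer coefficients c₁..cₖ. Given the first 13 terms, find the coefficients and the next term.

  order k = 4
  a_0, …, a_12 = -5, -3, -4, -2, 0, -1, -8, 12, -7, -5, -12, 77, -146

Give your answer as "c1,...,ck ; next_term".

-2,-2,-1,3 ; 135

  a_4 = -2·-2 + -2·-4 + -1·-3 + 3·-5 = 0
  a_5 = -2·0 + -2·-2 + -1·-4 + 3·-3 = -1
  a_6 = -2·-1 + -2·0 + -1·-2 + 3·-4 = -8
  a_7 = -2·-8 + -2·-1 + -1·0 + 3·-2 = 12
  a_8 = -2·12 + -2·-8 + -1·-1 + 3·0 = -7
  a_9 = -2·-7 + -2·12 + -1·-8 + 3·-1 = -5
  a_10 = -2·-5 + -2·-7 + -1·12 + 3·-8 = -12
  a_11 = -2·-12 + -2·-5 + -1·-7 + 3·12 = 77
  a_12 = -2·77 + -2·-12 + -1·-5 + 3·-7 = -146
  a_13 = -2·-146 + -2·77 + -1·-12 + 3·-5 = 135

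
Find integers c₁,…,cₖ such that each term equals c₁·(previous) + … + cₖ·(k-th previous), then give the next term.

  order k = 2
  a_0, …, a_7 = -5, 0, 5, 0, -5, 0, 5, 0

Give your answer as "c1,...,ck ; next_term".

  a_2 = 0·0 + -1·-5 = 5
  a_3 = 0·5 + -1·0 = 0
  a_4 = 0·0 + -1·5 = -5
  a_5 = 0·-5 + -1·0 = 0
  a_6 = 0·0 + -1·-5 = 5
  a_7 = 0·5 + -1·0 = 0
  a_8 = 0·0 + -1·5 = -5

0,-1 ; -5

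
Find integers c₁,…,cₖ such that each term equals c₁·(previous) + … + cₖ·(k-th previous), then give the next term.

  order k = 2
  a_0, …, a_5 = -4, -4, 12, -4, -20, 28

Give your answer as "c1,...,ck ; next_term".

  a_2 = -1·-4 + -2·-4 = 12
  a_3 = -1·12 + -2·-4 = -4
  a_4 = -1·-4 + -2·12 = -20
  a_5 = -1·-20 + -2·-4 = 28
  a_6 = -1·28 + -2·-20 = 12

-1,-2 ; 12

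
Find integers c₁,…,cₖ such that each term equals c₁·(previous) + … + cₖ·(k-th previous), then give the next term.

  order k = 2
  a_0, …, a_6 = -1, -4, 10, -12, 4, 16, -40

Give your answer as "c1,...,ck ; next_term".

-2,-2 ; 48

  a_2 = -2·-4 + -2·-1 = 10
  a_3 = -2·10 + -2·-4 = -12
  a_4 = -2·-12 + -2·10 = 4
  a_5 = -2·4 + -2·-12 = 16
  a_6 = -2·16 + -2·4 = -40
  a_7 = -2·-40 + -2·16 = 48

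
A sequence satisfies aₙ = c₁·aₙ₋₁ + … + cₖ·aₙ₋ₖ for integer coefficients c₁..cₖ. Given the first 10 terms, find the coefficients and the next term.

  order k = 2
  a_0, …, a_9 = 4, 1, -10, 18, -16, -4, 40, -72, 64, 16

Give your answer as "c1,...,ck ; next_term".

  a_2 = -2·1 + -2·4 = -10
  a_3 = -2·-10 + -2·1 = 18
  a_4 = -2·18 + -2·-10 = -16
  a_5 = -2·-16 + -2·18 = -4
  a_6 = -2·-4 + -2·-16 = 40
  a_7 = -2·40 + -2·-4 = -72
  a_8 = -2·-72 + -2·40 = 64
  a_9 = -2·64 + -2·-72 = 16
  a_10 = -2·16 + -2·64 = -160

-2,-2 ; -160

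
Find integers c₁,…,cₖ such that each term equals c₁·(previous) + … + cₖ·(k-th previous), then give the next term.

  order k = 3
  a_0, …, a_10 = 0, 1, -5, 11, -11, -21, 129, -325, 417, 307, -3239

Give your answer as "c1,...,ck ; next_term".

-3,-4,2 ; 9323

  a_3 = -3·-5 + -4·1 + 2·0 = 11
  a_4 = -3·11 + -4·-5 + 2·1 = -11
  a_5 = -3·-11 + -4·11 + 2·-5 = -21
  a_6 = -3·-21 + -4·-11 + 2·11 = 129
  a_7 = -3·129 + -4·-21 + 2·-11 = -325
  a_8 = -3·-325 + -4·129 + 2·-21 = 417
  a_9 = -3·417 + -4·-325 + 2·129 = 307
  a_10 = -3·307 + -4·417 + 2·-325 = -3239
  a_11 = -3·-3239 + -4·307 + 2·417 = 9323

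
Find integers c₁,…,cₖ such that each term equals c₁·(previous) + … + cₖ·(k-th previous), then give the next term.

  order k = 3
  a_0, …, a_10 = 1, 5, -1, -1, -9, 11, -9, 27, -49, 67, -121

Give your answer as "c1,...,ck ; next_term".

  a_3 = -1·-1 + 0·5 + -2·1 = -1
  a_4 = -1·-1 + 0·-1 + -2·5 = -9
  a_5 = -1·-9 + 0·-1 + -2·-1 = 11
  a_6 = -1·11 + 0·-9 + -2·-1 = -9
  a_7 = -1·-9 + 0·11 + -2·-9 = 27
  a_8 = -1·27 + 0·-9 + -2·11 = -49
  a_9 = -1·-49 + 0·27 + -2·-9 = 67
  a_10 = -1·67 + 0·-49 + -2·27 = -121
  a_11 = -1·-121 + 0·67 + -2·-49 = 219

-1,0,-2 ; 219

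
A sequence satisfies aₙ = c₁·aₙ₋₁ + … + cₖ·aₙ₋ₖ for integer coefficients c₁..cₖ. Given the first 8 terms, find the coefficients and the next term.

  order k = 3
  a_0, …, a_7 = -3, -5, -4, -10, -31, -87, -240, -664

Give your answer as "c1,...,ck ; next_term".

3,-1,1 ; -1839

  a_3 = 3·-4 + -1·-5 + 1·-3 = -10
  a_4 = 3·-10 + -1·-4 + 1·-5 = -31
  a_5 = 3·-31 + -1·-10 + 1·-4 = -87
  a_6 = 3·-87 + -1·-31 + 1·-10 = -240
  a_7 = 3·-240 + -1·-87 + 1·-31 = -664
  a_8 = 3·-664 + -1·-240 + 1·-87 = -1839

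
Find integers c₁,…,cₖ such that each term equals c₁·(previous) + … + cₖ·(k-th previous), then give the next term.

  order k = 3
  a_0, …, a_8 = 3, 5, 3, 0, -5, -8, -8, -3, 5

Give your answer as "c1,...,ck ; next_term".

  a_3 = 1·3 + 0·5 + -1·3 = 0
  a_4 = 1·0 + 0·3 + -1·5 = -5
  a_5 = 1·-5 + 0·0 + -1·3 = -8
  a_6 = 1·-8 + 0·-5 + -1·0 = -8
  a_7 = 1·-8 + 0·-8 + -1·-5 = -3
  a_8 = 1·-3 + 0·-8 + -1·-8 = 5
  a_9 = 1·5 + 0·-3 + -1·-8 = 13

1,0,-1 ; 13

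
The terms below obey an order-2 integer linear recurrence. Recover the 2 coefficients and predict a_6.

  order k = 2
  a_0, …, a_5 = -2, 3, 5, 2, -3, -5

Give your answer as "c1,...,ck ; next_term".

1,-1 ; -2

  a_2 = 1·3 + -1·-2 = 5
  a_3 = 1·5 + -1·3 = 2
  a_4 = 1·2 + -1·5 = -3
  a_5 = 1·-3 + -1·2 = -5
  a_6 = 1·-5 + -1·-3 = -2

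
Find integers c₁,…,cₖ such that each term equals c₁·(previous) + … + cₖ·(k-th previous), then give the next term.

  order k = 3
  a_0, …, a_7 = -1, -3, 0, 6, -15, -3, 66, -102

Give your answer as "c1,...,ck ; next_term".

-1,-3,3 ; -105

  a_3 = -1·0 + -3·-3 + 3·-1 = 6
  a_4 = -1·6 + -3·0 + 3·-3 = -15
  a_5 = -1·-15 + -3·6 + 3·0 = -3
  a_6 = -1·-3 + -3·-15 + 3·6 = 66
  a_7 = -1·66 + -3·-3 + 3·-15 = -102
  a_8 = -1·-102 + -3·66 + 3·-3 = -105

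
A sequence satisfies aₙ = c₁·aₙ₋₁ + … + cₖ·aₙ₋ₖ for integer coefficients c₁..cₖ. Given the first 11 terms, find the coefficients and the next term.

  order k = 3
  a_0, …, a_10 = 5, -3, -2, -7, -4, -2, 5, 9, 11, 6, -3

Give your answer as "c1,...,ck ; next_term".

1,0,-1 ; -14

  a_3 = 1·-2 + 0·-3 + -1·5 = -7
  a_4 = 1·-7 + 0·-2 + -1·-3 = -4
  a_5 = 1·-4 + 0·-7 + -1·-2 = -2
  a_6 = 1·-2 + 0·-4 + -1·-7 = 5
  a_7 = 1·5 + 0·-2 + -1·-4 = 9
  a_8 = 1·9 + 0·5 + -1·-2 = 11
  a_9 = 1·11 + 0·9 + -1·5 = 6
  a_10 = 1·6 + 0·11 + -1·9 = -3
  a_11 = 1·-3 + 0·6 + -1·11 = -14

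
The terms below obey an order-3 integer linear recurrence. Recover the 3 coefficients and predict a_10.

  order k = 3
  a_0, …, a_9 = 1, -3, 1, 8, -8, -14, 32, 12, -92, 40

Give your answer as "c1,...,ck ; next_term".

0,-2,2 ; 208

  a_3 = 0·1 + -2·-3 + 2·1 = 8
  a_4 = 0·8 + -2·1 + 2·-3 = -8
  a_5 = 0·-8 + -2·8 + 2·1 = -14
  a_6 = 0·-14 + -2·-8 + 2·8 = 32
  a_7 = 0·32 + -2·-14 + 2·-8 = 12
  a_8 = 0·12 + -2·32 + 2·-14 = -92
  a_9 = 0·-92 + -2·12 + 2·32 = 40
  a_10 = 0·40 + -2·-92 + 2·12 = 208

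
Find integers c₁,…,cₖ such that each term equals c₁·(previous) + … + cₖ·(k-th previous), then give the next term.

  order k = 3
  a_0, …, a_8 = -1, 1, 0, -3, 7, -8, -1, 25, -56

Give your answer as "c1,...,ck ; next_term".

-2,-2,1 ; 61

  a_3 = -2·0 + -2·1 + 1·-1 = -3
  a_4 = -2·-3 + -2·0 + 1·1 = 7
  a_5 = -2·7 + -2·-3 + 1·0 = -8
  a_6 = -2·-8 + -2·7 + 1·-3 = -1
  a_7 = -2·-1 + -2·-8 + 1·7 = 25
  a_8 = -2·25 + -2·-1 + 1·-8 = -56
  a_9 = -2·-56 + -2·25 + 1·-1 = 61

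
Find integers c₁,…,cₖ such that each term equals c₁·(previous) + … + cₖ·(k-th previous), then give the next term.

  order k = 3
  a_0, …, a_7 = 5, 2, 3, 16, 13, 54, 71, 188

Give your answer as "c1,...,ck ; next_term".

  a_3 = 0·3 + 3·2 + 2·5 = 16
  a_4 = 0·16 + 3·3 + 2·2 = 13
  a_5 = 0·13 + 3·16 + 2·3 = 54
  a_6 = 0·54 + 3·13 + 2·16 = 71
  a_7 = 0·71 + 3·54 + 2·13 = 188
  a_8 = 0·188 + 3·71 + 2·54 = 321

0,3,2 ; 321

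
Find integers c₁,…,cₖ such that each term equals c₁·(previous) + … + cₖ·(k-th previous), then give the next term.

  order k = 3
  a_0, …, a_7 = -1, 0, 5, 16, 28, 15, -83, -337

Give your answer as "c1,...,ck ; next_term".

  a_3 = 3·5 + -4·0 + -1·-1 = 16
  a_4 = 3·16 + -4·5 + -1·0 = 28
  a_5 = 3·28 + -4·16 + -1·5 = 15
  a_6 = 3·15 + -4·28 + -1·16 = -83
  a_7 = 3·-83 + -4·15 + -1·28 = -337
  a_8 = 3·-337 + -4·-83 + -1·15 = -694

3,-4,-1 ; -694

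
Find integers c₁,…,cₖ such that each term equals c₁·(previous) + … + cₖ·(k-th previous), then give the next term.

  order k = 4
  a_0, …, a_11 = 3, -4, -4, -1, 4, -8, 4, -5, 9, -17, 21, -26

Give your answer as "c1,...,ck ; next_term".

-1,0,0,1 ; 35

  a_4 = -1·-1 + 0·-4 + 0·-4 + 1·3 = 4
  a_5 = -1·4 + 0·-1 + 0·-4 + 1·-4 = -8
  a_6 = -1·-8 + 0·4 + 0·-1 + 1·-4 = 4
  a_7 = -1·4 + 0·-8 + 0·4 + 1·-1 = -5
  a_8 = -1·-5 + 0·4 + 0·-8 + 1·4 = 9
  a_9 = -1·9 + 0·-5 + 0·4 + 1·-8 = -17
  a_10 = -1·-17 + 0·9 + 0·-5 + 1·4 = 21
  a_11 = -1·21 + 0·-17 + 0·9 + 1·-5 = -26
  a_12 = -1·-26 + 0·21 + 0·-17 + 1·9 = 35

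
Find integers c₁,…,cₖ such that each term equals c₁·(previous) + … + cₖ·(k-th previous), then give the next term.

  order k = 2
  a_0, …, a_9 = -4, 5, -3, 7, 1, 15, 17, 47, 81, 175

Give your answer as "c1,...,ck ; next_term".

  a_2 = 1·5 + 2·-4 = -3
  a_3 = 1·-3 + 2·5 = 7
  a_4 = 1·7 + 2·-3 = 1
  a_5 = 1·1 + 2·7 = 15
  a_6 = 1·15 + 2·1 = 17
  a_7 = 1·17 + 2·15 = 47
  a_8 = 1·47 + 2·17 = 81
  a_9 = 1·81 + 2·47 = 175
  a_10 = 1·175 + 2·81 = 337

1,2 ; 337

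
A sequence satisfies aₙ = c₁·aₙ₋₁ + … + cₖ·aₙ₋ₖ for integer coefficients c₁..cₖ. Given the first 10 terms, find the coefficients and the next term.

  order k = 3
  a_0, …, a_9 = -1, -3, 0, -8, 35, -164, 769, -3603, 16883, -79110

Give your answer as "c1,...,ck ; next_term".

-4,3,-1 ; 370692

  a_3 = -4·0 + 3·-3 + -1·-1 = -8
  a_4 = -4·-8 + 3·0 + -1·-3 = 35
  a_5 = -4·35 + 3·-8 + -1·0 = -164
  a_6 = -4·-164 + 3·35 + -1·-8 = 769
  a_7 = -4·769 + 3·-164 + -1·35 = -3603
  a_8 = -4·-3603 + 3·769 + -1·-164 = 16883
  a_9 = -4·16883 + 3·-3603 + -1·769 = -79110
  a_10 = -4·-79110 + 3·16883 + -1·-3603 = 370692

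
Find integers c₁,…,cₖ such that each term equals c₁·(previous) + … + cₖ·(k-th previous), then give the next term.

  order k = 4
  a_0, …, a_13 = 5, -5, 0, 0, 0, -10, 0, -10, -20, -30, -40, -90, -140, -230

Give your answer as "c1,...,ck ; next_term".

  a_4 = 0·0 + 1·0 + 2·-5 + 2·5 = 0
  a_5 = 0·0 + 1·0 + 2·0 + 2·-5 = -10
  a_6 = 0·-10 + 1·0 + 2·0 + 2·0 = 0
  a_7 = 0·0 + 1·-10 + 2·0 + 2·0 = -10
  a_8 = 0·-10 + 1·0 + 2·-10 + 2·0 = -20
  a_9 = 0·-20 + 1·-10 + 2·0 + 2·-10 = -30
  a_10 = 0·-30 + 1·-20 + 2·-10 + 2·0 = -40
  a_11 = 0·-40 + 1·-30 + 2·-20 + 2·-10 = -90
  a_12 = 0·-90 + 1·-40 + 2·-30 + 2·-20 = -140
  a_13 = 0·-140 + 1·-90 + 2·-40 + 2·-30 = -230
  a_14 = 0·-230 + 1·-140 + 2·-90 + 2·-40 = -400

0,1,2,2 ; -400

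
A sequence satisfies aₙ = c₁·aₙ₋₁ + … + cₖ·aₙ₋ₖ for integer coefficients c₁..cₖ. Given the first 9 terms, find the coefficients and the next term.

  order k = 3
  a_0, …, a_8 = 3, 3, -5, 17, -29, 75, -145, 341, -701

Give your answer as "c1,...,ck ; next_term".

  a_3 = -1·-5 + 3·3 + 1·3 = 17
  a_4 = -1·17 + 3·-5 + 1·3 = -29
  a_5 = -1·-29 + 3·17 + 1·-5 = 75
  a_6 = -1·75 + 3·-29 + 1·17 = -145
  a_7 = -1·-145 + 3·75 + 1·-29 = 341
  a_8 = -1·341 + 3·-145 + 1·75 = -701
  a_9 = -1·-701 + 3·341 + 1·-145 = 1579

-1,3,1 ; 1579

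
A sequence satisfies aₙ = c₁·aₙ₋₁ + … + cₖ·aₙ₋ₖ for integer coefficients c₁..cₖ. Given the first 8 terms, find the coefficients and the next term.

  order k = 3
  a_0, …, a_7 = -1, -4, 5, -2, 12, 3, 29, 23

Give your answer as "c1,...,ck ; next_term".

1,2,-1 ; 78

  a_3 = 1·5 + 2·-4 + -1·-1 = -2
  a_4 = 1·-2 + 2·5 + -1·-4 = 12
  a_5 = 1·12 + 2·-2 + -1·5 = 3
  a_6 = 1·3 + 2·12 + -1·-2 = 29
  a_7 = 1·29 + 2·3 + -1·12 = 23
  a_8 = 1·23 + 2·29 + -1·3 = 78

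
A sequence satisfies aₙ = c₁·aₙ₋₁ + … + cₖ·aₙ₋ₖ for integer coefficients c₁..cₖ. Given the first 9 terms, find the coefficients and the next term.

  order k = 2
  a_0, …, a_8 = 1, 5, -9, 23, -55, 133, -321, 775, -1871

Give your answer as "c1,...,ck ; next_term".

-2,1 ; 4517

  a_2 = -2·5 + 1·1 = -9
  a_3 = -2·-9 + 1·5 = 23
  a_4 = -2·23 + 1·-9 = -55
  a_5 = -2·-55 + 1·23 = 133
  a_6 = -2·133 + 1·-55 = -321
  a_7 = -2·-321 + 1·133 = 775
  a_8 = -2·775 + 1·-321 = -1871
  a_9 = -2·-1871 + 1·775 = 4517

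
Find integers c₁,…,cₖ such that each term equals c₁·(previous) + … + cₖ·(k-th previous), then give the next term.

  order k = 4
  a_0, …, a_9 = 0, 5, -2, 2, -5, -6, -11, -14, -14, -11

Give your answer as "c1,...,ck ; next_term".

1,1,-1,-1 ; 0

  a_4 = 1·2 + 1·-2 + -1·5 + -1·0 = -5
  a_5 = 1·-5 + 1·2 + -1·-2 + -1·5 = -6
  a_6 = 1·-6 + 1·-5 + -1·2 + -1·-2 = -11
  a_7 = 1·-11 + 1·-6 + -1·-5 + -1·2 = -14
  a_8 = 1·-14 + 1·-11 + -1·-6 + -1·-5 = -14
  a_9 = 1·-14 + 1·-14 + -1·-11 + -1·-6 = -11
  a_10 = 1·-11 + 1·-14 + -1·-14 + -1·-11 = 0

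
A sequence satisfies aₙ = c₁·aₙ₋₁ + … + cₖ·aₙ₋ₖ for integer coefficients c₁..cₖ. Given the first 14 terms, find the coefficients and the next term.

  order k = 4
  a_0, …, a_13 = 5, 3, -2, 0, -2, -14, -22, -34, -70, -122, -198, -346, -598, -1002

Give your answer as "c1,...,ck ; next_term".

  a_4 = 2·0 + -1·-2 + 2·3 + -2·5 = -2
  a_5 = 2·-2 + -1·0 + 2·-2 + -2·3 = -14
  a_6 = 2·-14 + -1·-2 + 2·0 + -2·-2 = -22
  a_7 = 2·-22 + -1·-14 + 2·-2 + -2·0 = -34
  a_8 = 2·-34 + -1·-22 + 2·-14 + -2·-2 = -70
  a_9 = 2·-70 + -1·-34 + 2·-22 + -2·-14 = -122
  a_10 = 2·-122 + -1·-70 + 2·-34 + -2·-22 = -198
  a_11 = 2·-198 + -1·-122 + 2·-70 + -2·-34 = -346
  a_12 = 2·-346 + -1·-198 + 2·-122 + -2·-70 = -598
  a_13 = 2·-598 + -1·-346 + 2·-198 + -2·-122 = -1002
  a_14 = 2·-1002 + -1·-598 + 2·-346 + -2·-198 = -1702

2,-1,2,-2 ; -1702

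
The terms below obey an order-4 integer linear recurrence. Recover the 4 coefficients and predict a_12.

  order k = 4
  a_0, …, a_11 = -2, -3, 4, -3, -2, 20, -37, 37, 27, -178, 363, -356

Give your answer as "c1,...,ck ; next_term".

-1,0,3,-2 ; -232

  a_4 = -1·-3 + 0·4 + 3·-3 + -2·-2 = -2
  a_5 = -1·-2 + 0·-3 + 3·4 + -2·-3 = 20
  a_6 = -1·20 + 0·-2 + 3·-3 + -2·4 = -37
  a_7 = -1·-37 + 0·20 + 3·-2 + -2·-3 = 37
  a_8 = -1·37 + 0·-37 + 3·20 + -2·-2 = 27
  a_9 = -1·27 + 0·37 + 3·-37 + -2·20 = -178
  a_10 = -1·-178 + 0·27 + 3·37 + -2·-37 = 363
  a_11 = -1·363 + 0·-178 + 3·27 + -2·37 = -356
  a_12 = -1·-356 + 0·363 + 3·-178 + -2·27 = -232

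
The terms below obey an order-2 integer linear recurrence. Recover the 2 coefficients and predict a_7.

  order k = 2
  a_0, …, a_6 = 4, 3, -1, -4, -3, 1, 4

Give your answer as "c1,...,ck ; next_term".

  a_2 = 1·3 + -1·4 = -1
  a_3 = 1·-1 + -1·3 = -4
  a_4 = 1·-4 + -1·-1 = -3
  a_5 = 1·-3 + -1·-4 = 1
  a_6 = 1·1 + -1·-3 = 4
  a_7 = 1·4 + -1·1 = 3

1,-1 ; 3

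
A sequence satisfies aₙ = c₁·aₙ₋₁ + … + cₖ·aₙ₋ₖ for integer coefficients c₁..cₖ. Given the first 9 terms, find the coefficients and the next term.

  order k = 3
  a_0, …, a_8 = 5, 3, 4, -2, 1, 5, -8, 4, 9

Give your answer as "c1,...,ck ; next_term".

-1,-1,1 ; -21

  a_3 = -1·4 + -1·3 + 1·5 = -2
  a_4 = -1·-2 + -1·4 + 1·3 = 1
  a_5 = -1·1 + -1·-2 + 1·4 = 5
  a_6 = -1·5 + -1·1 + 1·-2 = -8
  a_7 = -1·-8 + -1·5 + 1·1 = 4
  a_8 = -1·4 + -1·-8 + 1·5 = 9
  a_9 = -1·9 + -1·4 + 1·-8 = -21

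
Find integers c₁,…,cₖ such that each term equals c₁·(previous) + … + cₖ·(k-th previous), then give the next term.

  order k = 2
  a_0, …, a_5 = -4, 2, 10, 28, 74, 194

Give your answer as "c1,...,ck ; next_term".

  a_2 = 3·2 + -1·-4 = 10
  a_3 = 3·10 + -1·2 = 28
  a_4 = 3·28 + -1·10 = 74
  a_5 = 3·74 + -1·28 = 194
  a_6 = 3·194 + -1·74 = 508

3,-1 ; 508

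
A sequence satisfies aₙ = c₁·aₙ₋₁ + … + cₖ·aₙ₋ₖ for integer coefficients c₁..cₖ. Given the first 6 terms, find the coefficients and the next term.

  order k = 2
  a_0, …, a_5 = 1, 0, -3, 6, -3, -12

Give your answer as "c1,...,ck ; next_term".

  a_2 = -2·0 + -3·1 = -3
  a_3 = -2·-3 + -3·0 = 6
  a_4 = -2·6 + -3·-3 = -3
  a_5 = -2·-3 + -3·6 = -12
  a_6 = -2·-12 + -3·-3 = 33

-2,-3 ; 33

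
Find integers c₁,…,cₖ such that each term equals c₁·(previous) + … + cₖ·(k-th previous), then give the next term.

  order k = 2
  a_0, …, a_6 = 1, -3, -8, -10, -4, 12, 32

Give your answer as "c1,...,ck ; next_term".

2,-2 ; 40

  a_2 = 2·-3 + -2·1 = -8
  a_3 = 2·-8 + -2·-3 = -10
  a_4 = 2·-10 + -2·-8 = -4
  a_5 = 2·-4 + -2·-10 = 12
  a_6 = 2·12 + -2·-4 = 32
  a_7 = 2·32 + -2·12 = 40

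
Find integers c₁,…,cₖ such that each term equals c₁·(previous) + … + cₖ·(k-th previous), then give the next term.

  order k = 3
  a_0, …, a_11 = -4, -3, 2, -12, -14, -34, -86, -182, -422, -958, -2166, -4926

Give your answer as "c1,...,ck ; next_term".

  a_3 = 1·2 + 2·-3 + 2·-4 = -12
  a_4 = 1·-12 + 2·2 + 2·-3 = -14
  a_5 = 1·-14 + 2·-12 + 2·2 = -34
  a_6 = 1·-34 + 2·-14 + 2·-12 = -86
  a_7 = 1·-86 + 2·-34 + 2·-14 = -182
  a_8 = 1·-182 + 2·-86 + 2·-34 = -422
  a_9 = 1·-422 + 2·-182 + 2·-86 = -958
  a_10 = 1·-958 + 2·-422 + 2·-182 = -2166
  a_11 = 1·-2166 + 2·-958 + 2·-422 = -4926
  a_12 = 1·-4926 + 2·-2166 + 2·-958 = -11174

1,2,2 ; -11174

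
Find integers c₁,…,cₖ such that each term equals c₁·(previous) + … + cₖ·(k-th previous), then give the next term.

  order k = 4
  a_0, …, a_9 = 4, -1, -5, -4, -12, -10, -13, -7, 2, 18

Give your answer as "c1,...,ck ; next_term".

1,1,-1,-1 ; 40

  a_4 = 1·-4 + 1·-5 + -1·-1 + -1·4 = -12
  a_5 = 1·-12 + 1·-4 + -1·-5 + -1·-1 = -10
  a_6 = 1·-10 + 1·-12 + -1·-4 + -1·-5 = -13
  a_7 = 1·-13 + 1·-10 + -1·-12 + -1·-4 = -7
  a_8 = 1·-7 + 1·-13 + -1·-10 + -1·-12 = 2
  a_9 = 1·2 + 1·-7 + -1·-13 + -1·-10 = 18
  a_10 = 1·18 + 1·2 + -1·-7 + -1·-13 = 40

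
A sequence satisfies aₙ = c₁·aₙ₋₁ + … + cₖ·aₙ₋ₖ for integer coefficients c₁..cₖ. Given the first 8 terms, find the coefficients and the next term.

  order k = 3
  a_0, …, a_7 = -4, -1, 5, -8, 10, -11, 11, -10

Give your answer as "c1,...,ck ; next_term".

  a_3 = -3·5 + -3·-1 + -1·-4 = -8
  a_4 = -3·-8 + -3·5 + -1·-1 = 10
  a_5 = -3·10 + -3·-8 + -1·5 = -11
  a_6 = -3·-11 + -3·10 + -1·-8 = 11
  a_7 = -3·11 + -3·-11 + -1·10 = -10
  a_8 = -3·-10 + -3·11 + -1·-11 = 8

-3,-3,-1 ; 8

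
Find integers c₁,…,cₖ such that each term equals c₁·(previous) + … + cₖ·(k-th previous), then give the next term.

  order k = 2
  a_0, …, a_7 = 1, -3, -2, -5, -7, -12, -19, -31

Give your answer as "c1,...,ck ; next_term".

1,1 ; -50

  a_2 = 1·-3 + 1·1 = -2
  a_3 = 1·-2 + 1·-3 = -5
  a_4 = 1·-5 + 1·-2 = -7
  a_5 = 1·-7 + 1·-5 = -12
  a_6 = 1·-12 + 1·-7 = -19
  a_7 = 1·-19 + 1·-12 = -31
  a_8 = 1·-31 + 1·-19 = -50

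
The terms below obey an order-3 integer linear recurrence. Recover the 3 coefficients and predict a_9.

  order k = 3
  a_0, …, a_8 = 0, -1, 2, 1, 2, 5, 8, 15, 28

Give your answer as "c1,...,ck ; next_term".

1,1,1 ; 51

  a_3 = 1·2 + 1·-1 + 1·0 = 1
  a_4 = 1·1 + 1·2 + 1·-1 = 2
  a_5 = 1·2 + 1·1 + 1·2 = 5
  a_6 = 1·5 + 1·2 + 1·1 = 8
  a_7 = 1·8 + 1·5 + 1·2 = 15
  a_8 = 1·15 + 1·8 + 1·5 = 28
  a_9 = 1·28 + 1·15 + 1·8 = 51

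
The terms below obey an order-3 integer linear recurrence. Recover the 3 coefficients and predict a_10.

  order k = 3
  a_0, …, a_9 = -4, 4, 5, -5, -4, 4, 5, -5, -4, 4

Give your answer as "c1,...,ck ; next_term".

  a_3 = -1·5 + -1·4 + -1·-4 = -5
  a_4 = -1·-5 + -1·5 + -1·4 = -4
  a_5 = -1·-4 + -1·-5 + -1·5 = 4
  a_6 = -1·4 + -1·-4 + -1·-5 = 5
  a_7 = -1·5 + -1·4 + -1·-4 = -5
  a_8 = -1·-5 + -1·5 + -1·4 = -4
  a_9 = -1·-4 + -1·-5 + -1·5 = 4
  a_10 = -1·4 + -1·-4 + -1·-5 = 5

-1,-1,-1 ; 5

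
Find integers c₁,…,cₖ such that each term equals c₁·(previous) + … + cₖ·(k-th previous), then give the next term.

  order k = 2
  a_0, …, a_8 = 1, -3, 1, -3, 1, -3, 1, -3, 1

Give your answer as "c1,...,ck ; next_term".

0,1 ; -3

  a_2 = 0·-3 + 1·1 = 1
  a_3 = 0·1 + 1·-3 = -3
  a_4 = 0·-3 + 1·1 = 1
  a_5 = 0·1 + 1·-3 = -3
  a_6 = 0·-3 + 1·1 = 1
  a_7 = 0·1 + 1·-3 = -3
  a_8 = 0·-3 + 1·1 = 1
  a_9 = 0·1 + 1·-3 = -3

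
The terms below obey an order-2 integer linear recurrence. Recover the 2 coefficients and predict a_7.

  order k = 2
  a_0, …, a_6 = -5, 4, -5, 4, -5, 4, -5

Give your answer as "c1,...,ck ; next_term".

0,1 ; 4

  a_2 = 0·4 + 1·-5 = -5
  a_3 = 0·-5 + 1·4 = 4
  a_4 = 0·4 + 1·-5 = -5
  a_5 = 0·-5 + 1·4 = 4
  a_6 = 0·4 + 1·-5 = -5
  a_7 = 0·-5 + 1·4 = 4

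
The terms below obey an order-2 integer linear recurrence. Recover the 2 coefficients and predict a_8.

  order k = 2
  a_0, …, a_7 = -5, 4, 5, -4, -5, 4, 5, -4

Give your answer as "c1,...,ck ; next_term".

  a_2 = 0·4 + -1·-5 = 5
  a_3 = 0·5 + -1·4 = -4
  a_4 = 0·-4 + -1·5 = -5
  a_5 = 0·-5 + -1·-4 = 4
  a_6 = 0·4 + -1·-5 = 5
  a_7 = 0·5 + -1·4 = -4
  a_8 = 0·-4 + -1·5 = -5

0,-1 ; -5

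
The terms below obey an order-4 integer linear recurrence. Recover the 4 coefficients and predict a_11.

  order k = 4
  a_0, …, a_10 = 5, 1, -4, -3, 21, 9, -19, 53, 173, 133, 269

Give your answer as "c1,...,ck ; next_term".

1,0,4,4 ; 1173

  a_4 = 1·-3 + 0·-4 + 4·1 + 4·5 = 21
  a_5 = 1·21 + 0·-3 + 4·-4 + 4·1 = 9
  a_6 = 1·9 + 0·21 + 4·-3 + 4·-4 = -19
  a_7 = 1·-19 + 0·9 + 4·21 + 4·-3 = 53
  a_8 = 1·53 + 0·-19 + 4·9 + 4·21 = 173
  a_9 = 1·173 + 0·53 + 4·-19 + 4·9 = 133
  a_10 = 1·133 + 0·173 + 4·53 + 4·-19 = 269
  a_11 = 1·269 + 0·133 + 4·173 + 4·53 = 1173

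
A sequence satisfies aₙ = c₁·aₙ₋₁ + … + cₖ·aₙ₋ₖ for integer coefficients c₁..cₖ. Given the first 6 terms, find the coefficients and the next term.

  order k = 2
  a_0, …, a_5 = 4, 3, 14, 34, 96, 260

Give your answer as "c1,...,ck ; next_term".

2,2 ; 712

  a_2 = 2·3 + 2·4 = 14
  a_3 = 2·14 + 2·3 = 34
  a_4 = 2·34 + 2·14 = 96
  a_5 = 2·96 + 2·34 = 260
  a_6 = 2·260 + 2·96 = 712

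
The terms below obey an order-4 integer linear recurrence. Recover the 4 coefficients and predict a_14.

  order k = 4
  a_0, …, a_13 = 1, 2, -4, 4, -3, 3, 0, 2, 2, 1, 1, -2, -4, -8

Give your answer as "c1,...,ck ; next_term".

1,1,-1,-1 ; -11

  a_4 = 1·4 + 1·-4 + -1·2 + -1·1 = -3
  a_5 = 1·-3 + 1·4 + -1·-4 + -1·2 = 3
  a_6 = 1·3 + 1·-3 + -1·4 + -1·-4 = 0
  a_7 = 1·0 + 1·3 + -1·-3 + -1·4 = 2
  a_8 = 1·2 + 1·0 + -1·3 + -1·-3 = 2
  a_9 = 1·2 + 1·2 + -1·0 + -1·3 = 1
  a_10 = 1·1 + 1·2 + -1·2 + -1·0 = 1
  a_11 = 1·1 + 1·1 + -1·2 + -1·2 = -2
  a_12 = 1·-2 + 1·1 + -1·1 + -1·2 = -4
  a_13 = 1·-4 + 1·-2 + -1·1 + -1·1 = -8
  a_14 = 1·-8 + 1·-4 + -1·-2 + -1·1 = -11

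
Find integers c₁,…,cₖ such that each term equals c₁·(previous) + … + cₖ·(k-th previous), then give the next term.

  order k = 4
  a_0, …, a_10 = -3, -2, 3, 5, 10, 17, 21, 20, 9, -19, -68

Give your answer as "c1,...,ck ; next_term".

2,-1,0,-1 ; -137

  a_4 = 2·5 + -1·3 + 0·-2 + -1·-3 = 10
  a_5 = 2·10 + -1·5 + 0·3 + -1·-2 = 17
  a_6 = 2·17 + -1·10 + 0·5 + -1·3 = 21
  a_7 = 2·21 + -1·17 + 0·10 + -1·5 = 20
  a_8 = 2·20 + -1·21 + 0·17 + -1·10 = 9
  a_9 = 2·9 + -1·20 + 0·21 + -1·17 = -19
  a_10 = 2·-19 + -1·9 + 0·20 + -1·21 = -68
  a_11 = 2·-68 + -1·-19 + 0·9 + -1·20 = -137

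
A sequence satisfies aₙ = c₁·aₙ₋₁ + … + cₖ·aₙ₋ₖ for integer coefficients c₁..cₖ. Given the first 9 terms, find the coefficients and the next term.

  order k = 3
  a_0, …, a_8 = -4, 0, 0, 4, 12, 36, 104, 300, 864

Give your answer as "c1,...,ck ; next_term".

3,0,-1 ; 2488

  a_3 = 3·0 + 0·0 + -1·-4 = 4
  a_4 = 3·4 + 0·0 + -1·0 = 12
  a_5 = 3·12 + 0·4 + -1·0 = 36
  a_6 = 3·36 + 0·12 + -1·4 = 104
  a_7 = 3·104 + 0·36 + -1·12 = 300
  a_8 = 3·300 + 0·104 + -1·36 = 864
  a_9 = 3·864 + 0·300 + -1·104 = 2488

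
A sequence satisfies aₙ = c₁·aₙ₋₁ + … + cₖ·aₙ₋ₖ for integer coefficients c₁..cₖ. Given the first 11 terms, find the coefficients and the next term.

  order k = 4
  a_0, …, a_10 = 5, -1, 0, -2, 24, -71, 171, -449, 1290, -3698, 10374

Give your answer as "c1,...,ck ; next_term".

-3,-2,-3,3 ; -28943

  a_4 = -3·-2 + -2·0 + -3·-1 + 3·5 = 24
  a_5 = -3·24 + -2·-2 + -3·0 + 3·-1 = -71
  a_6 = -3·-71 + -2·24 + -3·-2 + 3·0 = 171
  a_7 = -3·171 + -2·-71 + -3·24 + 3·-2 = -449
  a_8 = -3·-449 + -2·171 + -3·-71 + 3·24 = 1290
  a_9 = -3·1290 + -2·-449 + -3·171 + 3·-71 = -3698
  a_10 = -3·-3698 + -2·1290 + -3·-449 + 3·171 = 10374
  a_11 = -3·10374 + -2·-3698 + -3·1290 + 3·-449 = -28943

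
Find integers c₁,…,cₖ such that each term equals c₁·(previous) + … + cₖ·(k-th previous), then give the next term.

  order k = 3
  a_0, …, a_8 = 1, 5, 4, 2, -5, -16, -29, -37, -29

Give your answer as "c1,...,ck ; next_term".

2,-1,-1 ; 8

  a_3 = 2·4 + -1·5 + -1·1 = 2
  a_4 = 2·2 + -1·4 + -1·5 = -5
  a_5 = 2·-5 + -1·2 + -1·4 = -16
  a_6 = 2·-16 + -1·-5 + -1·2 = -29
  a_7 = 2·-29 + -1·-16 + -1·-5 = -37
  a_8 = 2·-37 + -1·-29 + -1·-16 = -29
  a_9 = 2·-29 + -1·-37 + -1·-29 = 8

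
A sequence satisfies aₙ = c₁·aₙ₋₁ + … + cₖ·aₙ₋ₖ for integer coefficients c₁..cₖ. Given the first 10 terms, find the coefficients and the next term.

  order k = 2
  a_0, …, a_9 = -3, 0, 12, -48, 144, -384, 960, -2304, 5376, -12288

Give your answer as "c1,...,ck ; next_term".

  a_2 = -4·0 + -4·-3 = 12
  a_3 = -4·12 + -4·0 = -48
  a_4 = -4·-48 + -4·12 = 144
  a_5 = -4·144 + -4·-48 = -384
  a_6 = -4·-384 + -4·144 = 960
  a_7 = -4·960 + -4·-384 = -2304
  a_8 = -4·-2304 + -4·960 = 5376
  a_9 = -4·5376 + -4·-2304 = -12288
  a_10 = -4·-12288 + -4·5376 = 27648

-4,-4 ; 27648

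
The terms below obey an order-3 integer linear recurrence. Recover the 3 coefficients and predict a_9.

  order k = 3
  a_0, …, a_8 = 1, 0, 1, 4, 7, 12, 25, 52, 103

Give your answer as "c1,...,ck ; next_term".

2,-1,2 ; 204

  a_3 = 2·1 + -1·0 + 2·1 = 4
  a_4 = 2·4 + -1·1 + 2·0 = 7
  a_5 = 2·7 + -1·4 + 2·1 = 12
  a_6 = 2·12 + -1·7 + 2·4 = 25
  a_7 = 2·25 + -1·12 + 2·7 = 52
  a_8 = 2·52 + -1·25 + 2·12 = 103
  a_9 = 2·103 + -1·52 + 2·25 = 204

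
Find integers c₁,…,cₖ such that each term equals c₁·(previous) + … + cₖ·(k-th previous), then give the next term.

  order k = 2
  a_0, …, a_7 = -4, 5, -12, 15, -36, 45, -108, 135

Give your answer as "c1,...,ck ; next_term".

0,3 ; -324

  a_2 = 0·5 + 3·-4 = -12
  a_3 = 0·-12 + 3·5 = 15
  a_4 = 0·15 + 3·-12 = -36
  a_5 = 0·-36 + 3·15 = 45
  a_6 = 0·45 + 3·-36 = -108
  a_7 = 0·-108 + 3·45 = 135
  a_8 = 0·135 + 3·-108 = -324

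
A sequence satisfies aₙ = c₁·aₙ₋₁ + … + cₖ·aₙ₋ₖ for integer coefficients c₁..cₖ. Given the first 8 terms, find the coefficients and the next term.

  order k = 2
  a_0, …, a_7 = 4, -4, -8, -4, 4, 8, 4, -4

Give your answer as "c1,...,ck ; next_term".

  a_2 = 1·-4 + -1·4 = -8
  a_3 = 1·-8 + -1·-4 = -4
  a_4 = 1·-4 + -1·-8 = 4
  a_5 = 1·4 + -1·-4 = 8
  a_6 = 1·8 + -1·4 = 4
  a_7 = 1·4 + -1·8 = -4
  a_8 = 1·-4 + -1·4 = -8

1,-1 ; -8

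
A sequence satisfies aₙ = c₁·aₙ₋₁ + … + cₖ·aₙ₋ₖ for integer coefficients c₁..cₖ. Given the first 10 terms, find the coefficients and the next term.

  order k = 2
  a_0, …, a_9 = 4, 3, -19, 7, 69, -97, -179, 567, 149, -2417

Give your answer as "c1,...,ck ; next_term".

  a_2 = -1·3 + -4·4 = -19
  a_3 = -1·-19 + -4·3 = 7
  a_4 = -1·7 + -4·-19 = 69
  a_5 = -1·69 + -4·7 = -97
  a_6 = -1·-97 + -4·69 = -179
  a_7 = -1·-179 + -4·-97 = 567
  a_8 = -1·567 + -4·-179 = 149
  a_9 = -1·149 + -4·567 = -2417
  a_10 = -1·-2417 + -4·149 = 1821

-1,-4 ; 1821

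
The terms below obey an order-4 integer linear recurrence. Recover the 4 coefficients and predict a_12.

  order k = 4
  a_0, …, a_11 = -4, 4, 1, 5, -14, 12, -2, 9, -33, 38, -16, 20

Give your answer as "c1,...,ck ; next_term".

  a_4 = -1·5 + -1·1 + -1·4 + 1·-4 = -14
  a_5 = -1·-14 + -1·5 + -1·1 + 1·4 = 12
  a_6 = -1·12 + -1·-14 + -1·5 + 1·1 = -2
  a_7 = -1·-2 + -1·12 + -1·-14 + 1·5 = 9
  a_8 = -1·9 + -1·-2 + -1·12 + 1·-14 = -33
  a_9 = -1·-33 + -1·9 + -1·-2 + 1·12 = 38
  a_10 = -1·38 + -1·-33 + -1·9 + 1·-2 = -16
  a_11 = -1·-16 + -1·38 + -1·-33 + 1·9 = 20
  a_12 = -1·20 + -1·-16 + -1·38 + 1·-33 = -75

-1,-1,-1,1 ; -75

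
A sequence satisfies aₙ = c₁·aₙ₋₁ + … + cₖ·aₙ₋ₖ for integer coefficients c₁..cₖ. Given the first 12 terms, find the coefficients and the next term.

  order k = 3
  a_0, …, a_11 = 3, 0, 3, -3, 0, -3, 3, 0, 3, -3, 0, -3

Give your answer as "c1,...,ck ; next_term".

  a_3 = 0·3 + 0·0 + -1·3 = -3
  a_4 = 0·-3 + 0·3 + -1·0 = 0
  a_5 = 0·0 + 0·-3 + -1·3 = -3
  a_6 = 0·-3 + 0·0 + -1·-3 = 3
  a_7 = 0·3 + 0·-3 + -1·0 = 0
  a_8 = 0·0 + 0·3 + -1·-3 = 3
  a_9 = 0·3 + 0·0 + -1·3 = -3
  a_10 = 0·-3 + 0·3 + -1·0 = 0
  a_11 = 0·0 + 0·-3 + -1·3 = -3
  a_12 = 0·-3 + 0·0 + -1·-3 = 3

0,0,-1 ; 3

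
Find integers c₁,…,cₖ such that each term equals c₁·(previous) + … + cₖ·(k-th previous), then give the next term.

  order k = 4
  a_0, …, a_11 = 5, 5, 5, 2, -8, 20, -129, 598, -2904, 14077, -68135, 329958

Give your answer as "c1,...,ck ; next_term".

-4,4,-1,-3 ; -1597737

  a_4 = -4·2 + 4·5 + -1·5 + -3·5 = -8
  a_5 = -4·-8 + 4·2 + -1·5 + -3·5 = 20
  a_6 = -4·20 + 4·-8 + -1·2 + -3·5 = -129
  a_7 = -4·-129 + 4·20 + -1·-8 + -3·2 = 598
  a_8 = -4·598 + 4·-129 + -1·20 + -3·-8 = -2904
  a_9 = -4·-2904 + 4·598 + -1·-129 + -3·20 = 14077
  a_10 = -4·14077 + 4·-2904 + -1·598 + -3·-129 = -68135
  a_11 = -4·-68135 + 4·14077 + -1·-2904 + -3·598 = 329958
  a_12 = -4·329958 + 4·-68135 + -1·14077 + -3·-2904 = -1597737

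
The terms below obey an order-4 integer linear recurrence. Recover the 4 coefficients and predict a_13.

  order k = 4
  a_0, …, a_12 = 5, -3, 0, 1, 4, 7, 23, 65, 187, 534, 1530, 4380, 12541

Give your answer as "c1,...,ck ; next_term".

  a_4 = 2·1 + 2·0 + 1·-3 + 1·5 = 4
  a_5 = 2·4 + 2·1 + 1·0 + 1·-3 = 7
  a_6 = 2·7 + 2·4 + 1·1 + 1·0 = 23
  a_7 = 2·23 + 2·7 + 1·4 + 1·1 = 65
  a_8 = 2·65 + 2·23 + 1·7 + 1·4 = 187
  a_9 = 2·187 + 2·65 + 1·23 + 1·7 = 534
  a_10 = 2·534 + 2·187 + 1·65 + 1·23 = 1530
  a_11 = 2·1530 + 2·534 + 1·187 + 1·65 = 4380
  a_12 = 2·4380 + 2·1530 + 1·534 + 1·187 = 12541
  a_13 = 2·12541 + 2·4380 + 1·1530 + 1·534 = 35906

2,2,1,1 ; 35906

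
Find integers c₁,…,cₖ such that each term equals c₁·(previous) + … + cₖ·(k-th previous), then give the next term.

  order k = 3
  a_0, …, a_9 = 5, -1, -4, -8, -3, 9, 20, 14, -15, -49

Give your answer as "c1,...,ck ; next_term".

1,-1,-1 ; -48

  a_3 = 1·-4 + -1·-1 + -1·5 = -8
  a_4 = 1·-8 + -1·-4 + -1·-1 = -3
  a_5 = 1·-3 + -1·-8 + -1·-4 = 9
  a_6 = 1·9 + -1·-3 + -1·-8 = 20
  a_7 = 1·20 + -1·9 + -1·-3 = 14
  a_8 = 1·14 + -1·20 + -1·9 = -15
  a_9 = 1·-15 + -1·14 + -1·20 = -49
  a_10 = 1·-49 + -1·-15 + -1·14 = -48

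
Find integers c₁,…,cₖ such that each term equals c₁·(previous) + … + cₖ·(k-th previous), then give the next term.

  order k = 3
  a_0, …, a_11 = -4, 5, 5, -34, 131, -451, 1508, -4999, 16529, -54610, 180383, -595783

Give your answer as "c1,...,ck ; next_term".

-4,-2,1 ; 1967756

  a_3 = -4·5 + -2·5 + 1·-4 = -34
  a_4 = -4·-34 + -2·5 + 1·5 = 131
  a_5 = -4·131 + -2·-34 + 1·5 = -451
  a_6 = -4·-451 + -2·131 + 1·-34 = 1508
  a_7 = -4·1508 + -2·-451 + 1·131 = -4999
  a_8 = -4·-4999 + -2·1508 + 1·-451 = 16529
  a_9 = -4·16529 + -2·-4999 + 1·1508 = -54610
  a_10 = -4·-54610 + -2·16529 + 1·-4999 = 180383
  a_11 = -4·180383 + -2·-54610 + 1·16529 = -595783
  a_12 = -4·-595783 + -2·180383 + 1·-54610 = 1967756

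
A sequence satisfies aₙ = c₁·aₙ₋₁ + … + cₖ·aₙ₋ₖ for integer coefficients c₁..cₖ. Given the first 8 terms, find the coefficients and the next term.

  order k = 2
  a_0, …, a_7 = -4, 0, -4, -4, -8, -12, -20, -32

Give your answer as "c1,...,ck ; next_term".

1,1 ; -52

  a_2 = 1·0 + 1·-4 = -4
  a_3 = 1·-4 + 1·0 = -4
  a_4 = 1·-4 + 1·-4 = -8
  a_5 = 1·-8 + 1·-4 = -12
  a_6 = 1·-12 + 1·-8 = -20
  a_7 = 1·-20 + 1·-12 = -32
  a_8 = 1·-32 + 1·-20 = -52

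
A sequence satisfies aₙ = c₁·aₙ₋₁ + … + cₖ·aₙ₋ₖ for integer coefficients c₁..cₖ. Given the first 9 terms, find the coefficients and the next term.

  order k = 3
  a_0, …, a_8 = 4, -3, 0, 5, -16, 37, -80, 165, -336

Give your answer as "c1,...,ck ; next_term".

  a_3 = -2·0 + 1·-3 + 2·4 = 5
  a_4 = -2·5 + 1·0 + 2·-3 = -16
  a_5 = -2·-16 + 1·5 + 2·0 = 37
  a_6 = -2·37 + 1·-16 + 2·5 = -80
  a_7 = -2·-80 + 1·37 + 2·-16 = 165
  a_8 = -2·165 + 1·-80 + 2·37 = -336
  a_9 = -2·-336 + 1·165 + 2·-80 = 677

-2,1,2 ; 677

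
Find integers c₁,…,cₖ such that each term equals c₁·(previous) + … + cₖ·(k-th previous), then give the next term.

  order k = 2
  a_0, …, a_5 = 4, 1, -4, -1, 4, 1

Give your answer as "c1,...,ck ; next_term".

0,-1 ; -4

  a_2 = 0·1 + -1·4 = -4
  a_3 = 0·-4 + -1·1 = -1
  a_4 = 0·-1 + -1·-4 = 4
  a_5 = 0·4 + -1·-1 = 1
  a_6 = 0·1 + -1·4 = -4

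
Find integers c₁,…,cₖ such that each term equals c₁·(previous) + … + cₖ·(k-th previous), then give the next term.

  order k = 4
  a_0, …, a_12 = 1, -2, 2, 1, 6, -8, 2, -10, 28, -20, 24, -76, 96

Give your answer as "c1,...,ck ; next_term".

0,0,-2,2 ; -88

  a_4 = 0·1 + 0·2 + -2·-2 + 2·1 = 6
  a_5 = 0·6 + 0·1 + -2·2 + 2·-2 = -8
  a_6 = 0·-8 + 0·6 + -2·1 + 2·2 = 2
  a_7 = 0·2 + 0·-8 + -2·6 + 2·1 = -10
  a_8 = 0·-10 + 0·2 + -2·-8 + 2·6 = 28
  a_9 = 0·28 + 0·-10 + -2·2 + 2·-8 = -20
  a_10 = 0·-20 + 0·28 + -2·-10 + 2·2 = 24
  a_11 = 0·24 + 0·-20 + -2·28 + 2·-10 = -76
  a_12 = 0·-76 + 0·24 + -2·-20 + 2·28 = 96
  a_13 = 0·96 + 0·-76 + -2·24 + 2·-20 = -88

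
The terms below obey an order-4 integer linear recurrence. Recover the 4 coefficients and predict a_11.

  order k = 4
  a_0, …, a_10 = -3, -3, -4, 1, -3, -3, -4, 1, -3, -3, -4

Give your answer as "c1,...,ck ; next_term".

  a_4 = 0·1 + 0·-4 + 0·-3 + 1·-3 = -3
  a_5 = 0·-3 + 0·1 + 0·-4 + 1·-3 = -3
  a_6 = 0·-3 + 0·-3 + 0·1 + 1·-4 = -4
  a_7 = 0·-4 + 0·-3 + 0·-3 + 1·1 = 1
  a_8 = 0·1 + 0·-4 + 0·-3 + 1·-3 = -3
  a_9 = 0·-3 + 0·1 + 0·-4 + 1·-3 = -3
  a_10 = 0·-3 + 0·-3 + 0·1 + 1·-4 = -4
  a_11 = 0·-4 + 0·-3 + 0·-3 + 1·1 = 1

0,0,0,1 ; 1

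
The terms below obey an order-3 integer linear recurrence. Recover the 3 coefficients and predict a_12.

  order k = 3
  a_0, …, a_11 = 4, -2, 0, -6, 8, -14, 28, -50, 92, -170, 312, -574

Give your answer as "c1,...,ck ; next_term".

  a_3 = -1·0 + 1·-2 + -1·4 = -6
  a_4 = -1·-6 + 1·0 + -1·-2 = 8
  a_5 = -1·8 + 1·-6 + -1·0 = -14
  a_6 = -1·-14 + 1·8 + -1·-6 = 28
  a_7 = -1·28 + 1·-14 + -1·8 = -50
  a_8 = -1·-50 + 1·28 + -1·-14 = 92
  a_9 = -1·92 + 1·-50 + -1·28 = -170
  a_10 = -1·-170 + 1·92 + -1·-50 = 312
  a_11 = -1·312 + 1·-170 + -1·92 = -574
  a_12 = -1·-574 + 1·312 + -1·-170 = 1056

-1,1,-1 ; 1056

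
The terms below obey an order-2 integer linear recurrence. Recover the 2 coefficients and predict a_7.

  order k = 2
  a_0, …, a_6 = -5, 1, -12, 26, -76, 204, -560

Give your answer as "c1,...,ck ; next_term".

  a_2 = -2·1 + 2·-5 = -12
  a_3 = -2·-12 + 2·1 = 26
  a_4 = -2·26 + 2·-12 = -76
  a_5 = -2·-76 + 2·26 = 204
  a_6 = -2·204 + 2·-76 = -560
  a_7 = -2·-560 + 2·204 = 1528

-2,2 ; 1528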